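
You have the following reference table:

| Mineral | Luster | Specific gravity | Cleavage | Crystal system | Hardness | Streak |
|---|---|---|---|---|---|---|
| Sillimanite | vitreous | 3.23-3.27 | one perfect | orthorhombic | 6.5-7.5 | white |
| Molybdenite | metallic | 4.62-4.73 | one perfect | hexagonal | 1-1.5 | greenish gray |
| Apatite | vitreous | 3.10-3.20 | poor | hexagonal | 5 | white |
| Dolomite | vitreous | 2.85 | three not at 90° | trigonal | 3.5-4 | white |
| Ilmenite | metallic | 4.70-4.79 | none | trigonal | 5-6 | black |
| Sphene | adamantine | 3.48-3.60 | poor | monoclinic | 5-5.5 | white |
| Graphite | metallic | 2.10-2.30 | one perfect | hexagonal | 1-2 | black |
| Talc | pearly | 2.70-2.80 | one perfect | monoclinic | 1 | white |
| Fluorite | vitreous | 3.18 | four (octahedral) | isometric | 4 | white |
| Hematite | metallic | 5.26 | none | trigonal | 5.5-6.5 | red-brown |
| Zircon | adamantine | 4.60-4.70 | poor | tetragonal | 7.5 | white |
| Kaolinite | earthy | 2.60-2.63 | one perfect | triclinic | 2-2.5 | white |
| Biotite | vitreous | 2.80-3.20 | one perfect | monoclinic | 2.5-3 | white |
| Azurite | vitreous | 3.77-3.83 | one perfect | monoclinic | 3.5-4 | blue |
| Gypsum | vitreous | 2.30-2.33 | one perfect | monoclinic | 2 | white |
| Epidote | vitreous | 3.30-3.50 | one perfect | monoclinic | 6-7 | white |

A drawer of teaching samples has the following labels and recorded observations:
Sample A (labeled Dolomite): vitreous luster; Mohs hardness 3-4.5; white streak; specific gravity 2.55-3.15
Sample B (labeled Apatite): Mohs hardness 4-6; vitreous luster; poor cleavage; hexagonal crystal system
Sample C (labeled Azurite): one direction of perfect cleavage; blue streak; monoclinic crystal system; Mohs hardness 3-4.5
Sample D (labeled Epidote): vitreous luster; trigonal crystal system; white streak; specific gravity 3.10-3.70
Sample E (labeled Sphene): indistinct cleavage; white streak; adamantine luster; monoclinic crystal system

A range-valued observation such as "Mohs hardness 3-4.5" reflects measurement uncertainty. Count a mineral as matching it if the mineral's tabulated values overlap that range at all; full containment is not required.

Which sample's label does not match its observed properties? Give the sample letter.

Sample A: nothing contradicts Dolomite.
Sample B: nothing contradicts Apatite.
Sample C: nothing contradicts Azurite.
Sample D: trigonal crystal system is outside the reference for Epidote (monoclinic system) — mislabeled.
Sample E: nothing contradicts Sphene.
Only sample D is inconsistent with its label.

D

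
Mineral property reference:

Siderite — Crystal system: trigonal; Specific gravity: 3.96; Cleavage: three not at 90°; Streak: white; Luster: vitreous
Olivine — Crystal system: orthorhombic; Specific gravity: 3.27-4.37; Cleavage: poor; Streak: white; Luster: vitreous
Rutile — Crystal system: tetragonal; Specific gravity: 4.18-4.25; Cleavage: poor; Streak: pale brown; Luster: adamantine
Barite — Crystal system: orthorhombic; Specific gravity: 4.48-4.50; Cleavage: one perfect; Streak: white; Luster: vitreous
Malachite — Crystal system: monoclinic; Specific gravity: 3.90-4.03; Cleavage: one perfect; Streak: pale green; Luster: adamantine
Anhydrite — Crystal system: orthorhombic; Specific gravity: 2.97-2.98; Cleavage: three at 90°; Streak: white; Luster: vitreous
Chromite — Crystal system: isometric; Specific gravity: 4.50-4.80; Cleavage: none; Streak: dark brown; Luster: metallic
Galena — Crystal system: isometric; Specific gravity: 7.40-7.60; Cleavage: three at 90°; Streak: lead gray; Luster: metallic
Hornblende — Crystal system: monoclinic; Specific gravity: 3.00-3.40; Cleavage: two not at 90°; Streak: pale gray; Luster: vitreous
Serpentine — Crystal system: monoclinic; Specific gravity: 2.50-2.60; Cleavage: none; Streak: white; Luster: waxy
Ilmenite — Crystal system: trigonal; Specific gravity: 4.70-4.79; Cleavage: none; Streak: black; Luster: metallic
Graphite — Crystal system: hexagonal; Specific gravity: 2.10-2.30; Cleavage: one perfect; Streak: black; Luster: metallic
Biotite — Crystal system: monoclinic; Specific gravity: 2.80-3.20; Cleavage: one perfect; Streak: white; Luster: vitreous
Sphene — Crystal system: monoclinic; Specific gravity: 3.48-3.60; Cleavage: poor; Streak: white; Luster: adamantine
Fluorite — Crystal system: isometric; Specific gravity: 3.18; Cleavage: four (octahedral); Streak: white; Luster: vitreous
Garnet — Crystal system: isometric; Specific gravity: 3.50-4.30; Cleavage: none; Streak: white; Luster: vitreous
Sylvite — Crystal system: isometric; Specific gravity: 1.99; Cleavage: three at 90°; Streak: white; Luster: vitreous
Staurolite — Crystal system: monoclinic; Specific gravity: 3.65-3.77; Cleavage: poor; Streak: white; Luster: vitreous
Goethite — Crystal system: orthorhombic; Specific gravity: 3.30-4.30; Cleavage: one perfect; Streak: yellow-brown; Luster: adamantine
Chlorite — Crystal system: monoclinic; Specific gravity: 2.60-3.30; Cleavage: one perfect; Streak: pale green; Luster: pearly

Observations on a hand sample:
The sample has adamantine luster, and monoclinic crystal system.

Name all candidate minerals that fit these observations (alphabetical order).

Malachite, Sphene

Adamantine luster — leaves Rutile, Malachite, Sphene, Goethite.
Monoclinic crystal system rules out Rutile, Goethite.
The minerals that satisfy all observations are Malachite, Sphene.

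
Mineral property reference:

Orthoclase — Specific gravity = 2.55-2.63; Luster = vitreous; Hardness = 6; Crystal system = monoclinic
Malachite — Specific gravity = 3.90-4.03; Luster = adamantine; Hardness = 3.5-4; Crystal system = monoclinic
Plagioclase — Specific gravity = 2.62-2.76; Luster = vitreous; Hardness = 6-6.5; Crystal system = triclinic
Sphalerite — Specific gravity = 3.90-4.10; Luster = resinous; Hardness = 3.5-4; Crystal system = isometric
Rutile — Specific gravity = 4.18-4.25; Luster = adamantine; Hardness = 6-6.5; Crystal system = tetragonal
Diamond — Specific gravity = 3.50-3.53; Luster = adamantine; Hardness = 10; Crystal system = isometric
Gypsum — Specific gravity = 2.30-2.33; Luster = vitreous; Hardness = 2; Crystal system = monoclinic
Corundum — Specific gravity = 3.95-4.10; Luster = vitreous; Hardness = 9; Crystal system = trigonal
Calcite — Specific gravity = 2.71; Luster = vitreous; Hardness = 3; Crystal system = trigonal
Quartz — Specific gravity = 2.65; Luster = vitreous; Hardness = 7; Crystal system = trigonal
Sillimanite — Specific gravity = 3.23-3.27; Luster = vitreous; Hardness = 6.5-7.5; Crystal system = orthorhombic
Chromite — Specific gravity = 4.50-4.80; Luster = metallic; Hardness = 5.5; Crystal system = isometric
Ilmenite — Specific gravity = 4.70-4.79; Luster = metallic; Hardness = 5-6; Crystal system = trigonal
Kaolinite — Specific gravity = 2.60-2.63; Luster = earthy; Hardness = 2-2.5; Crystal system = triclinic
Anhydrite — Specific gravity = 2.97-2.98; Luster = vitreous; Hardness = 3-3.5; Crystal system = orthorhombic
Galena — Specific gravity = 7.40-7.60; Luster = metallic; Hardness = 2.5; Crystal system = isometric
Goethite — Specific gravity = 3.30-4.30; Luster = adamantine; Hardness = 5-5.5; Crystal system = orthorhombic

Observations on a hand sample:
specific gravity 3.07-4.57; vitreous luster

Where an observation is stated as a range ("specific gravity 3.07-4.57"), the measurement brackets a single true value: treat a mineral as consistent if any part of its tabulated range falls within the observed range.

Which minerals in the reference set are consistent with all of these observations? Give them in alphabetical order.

Specific gravity 3.07-4.57 — Malachite, Sphalerite, Rutile, Diamond, Corundum, Sillimanite, Chromite, Goethite remain.
Vitreous luster — leaves Corundum, Sillimanite.
Remaining candidates: Corundum, Sillimanite.

Corundum, Sillimanite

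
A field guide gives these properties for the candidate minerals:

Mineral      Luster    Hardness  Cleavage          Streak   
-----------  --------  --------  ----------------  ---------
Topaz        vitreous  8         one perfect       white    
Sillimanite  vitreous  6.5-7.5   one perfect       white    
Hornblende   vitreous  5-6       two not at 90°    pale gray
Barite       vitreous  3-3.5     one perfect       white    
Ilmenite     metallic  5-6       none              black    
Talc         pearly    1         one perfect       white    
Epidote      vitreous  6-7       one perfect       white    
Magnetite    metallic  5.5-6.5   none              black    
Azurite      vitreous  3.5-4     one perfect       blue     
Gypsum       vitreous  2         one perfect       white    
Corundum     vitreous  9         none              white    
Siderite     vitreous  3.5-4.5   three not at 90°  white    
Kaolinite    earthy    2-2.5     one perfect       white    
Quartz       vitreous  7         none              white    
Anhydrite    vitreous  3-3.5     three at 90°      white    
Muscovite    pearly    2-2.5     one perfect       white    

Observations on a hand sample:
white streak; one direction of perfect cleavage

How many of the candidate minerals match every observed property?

White streak rules out Hornblende, Ilmenite, Magnetite, Azurite.
One direction of perfect cleavage rules out Corundum, Siderite, Quartz, Anhydrite.
Remaining candidates: Barite, Epidote, Gypsum, Kaolinite, Muscovite, Sillimanite, Talc, Topaz.
That is 8 minerals.

8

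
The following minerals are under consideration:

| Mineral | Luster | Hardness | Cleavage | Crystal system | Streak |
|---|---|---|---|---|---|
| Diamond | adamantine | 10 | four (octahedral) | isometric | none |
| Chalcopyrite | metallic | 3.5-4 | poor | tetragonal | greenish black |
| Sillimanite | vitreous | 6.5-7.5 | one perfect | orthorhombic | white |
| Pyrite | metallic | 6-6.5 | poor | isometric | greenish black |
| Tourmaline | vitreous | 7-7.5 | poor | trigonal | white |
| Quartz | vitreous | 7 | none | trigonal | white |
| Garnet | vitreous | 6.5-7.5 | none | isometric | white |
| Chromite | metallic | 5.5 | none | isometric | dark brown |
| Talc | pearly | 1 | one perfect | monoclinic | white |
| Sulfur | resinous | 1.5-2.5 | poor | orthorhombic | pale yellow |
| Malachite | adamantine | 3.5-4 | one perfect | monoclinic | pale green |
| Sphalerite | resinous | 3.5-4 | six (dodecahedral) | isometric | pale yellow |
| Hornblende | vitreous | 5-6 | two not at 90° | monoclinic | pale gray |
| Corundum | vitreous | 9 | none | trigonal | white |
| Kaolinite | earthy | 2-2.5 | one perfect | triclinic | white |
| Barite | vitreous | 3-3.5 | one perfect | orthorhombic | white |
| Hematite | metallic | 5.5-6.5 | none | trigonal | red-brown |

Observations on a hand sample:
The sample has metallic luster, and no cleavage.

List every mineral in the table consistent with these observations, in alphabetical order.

Chromite, Hematite

Metallic luster — narrows the field to Chalcopyrite, Pyrite, Chromite, Hematite.
No cleavage is inconsistent with Chalcopyrite, Pyrite.
The minerals that satisfy all observations are Chromite, Hematite.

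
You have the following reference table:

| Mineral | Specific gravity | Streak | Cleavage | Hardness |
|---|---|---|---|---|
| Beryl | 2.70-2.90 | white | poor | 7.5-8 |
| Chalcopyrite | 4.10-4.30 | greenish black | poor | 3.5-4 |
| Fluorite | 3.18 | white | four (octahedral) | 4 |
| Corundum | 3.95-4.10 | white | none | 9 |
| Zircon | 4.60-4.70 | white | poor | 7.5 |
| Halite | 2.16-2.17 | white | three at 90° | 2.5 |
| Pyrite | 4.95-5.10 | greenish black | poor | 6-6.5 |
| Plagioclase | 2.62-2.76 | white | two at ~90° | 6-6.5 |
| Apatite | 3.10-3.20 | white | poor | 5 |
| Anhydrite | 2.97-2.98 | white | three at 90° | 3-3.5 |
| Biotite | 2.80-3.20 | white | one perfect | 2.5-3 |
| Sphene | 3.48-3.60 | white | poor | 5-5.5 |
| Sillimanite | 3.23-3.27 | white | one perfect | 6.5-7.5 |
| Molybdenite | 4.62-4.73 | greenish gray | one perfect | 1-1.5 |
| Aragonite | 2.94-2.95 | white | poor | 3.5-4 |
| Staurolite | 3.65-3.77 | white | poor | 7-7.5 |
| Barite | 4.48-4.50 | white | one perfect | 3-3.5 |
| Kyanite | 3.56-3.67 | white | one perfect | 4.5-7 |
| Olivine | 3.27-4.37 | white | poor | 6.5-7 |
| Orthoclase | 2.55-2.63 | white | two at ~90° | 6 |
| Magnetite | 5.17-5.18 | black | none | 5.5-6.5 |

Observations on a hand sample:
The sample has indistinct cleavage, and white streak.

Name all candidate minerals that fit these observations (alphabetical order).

Apatite, Aragonite, Beryl, Olivine, Sphene, Staurolite, Zircon

Indistinct cleavage — narrows the field to Beryl, Chalcopyrite, Zircon, Pyrite, Apatite, Sphene, Aragonite, Staurolite, Olivine.
White streak is inconsistent with Chalcopyrite, Pyrite.
Consistent with every observation: Apatite, Aragonite, Beryl, Olivine, Sphene, Staurolite, Zircon.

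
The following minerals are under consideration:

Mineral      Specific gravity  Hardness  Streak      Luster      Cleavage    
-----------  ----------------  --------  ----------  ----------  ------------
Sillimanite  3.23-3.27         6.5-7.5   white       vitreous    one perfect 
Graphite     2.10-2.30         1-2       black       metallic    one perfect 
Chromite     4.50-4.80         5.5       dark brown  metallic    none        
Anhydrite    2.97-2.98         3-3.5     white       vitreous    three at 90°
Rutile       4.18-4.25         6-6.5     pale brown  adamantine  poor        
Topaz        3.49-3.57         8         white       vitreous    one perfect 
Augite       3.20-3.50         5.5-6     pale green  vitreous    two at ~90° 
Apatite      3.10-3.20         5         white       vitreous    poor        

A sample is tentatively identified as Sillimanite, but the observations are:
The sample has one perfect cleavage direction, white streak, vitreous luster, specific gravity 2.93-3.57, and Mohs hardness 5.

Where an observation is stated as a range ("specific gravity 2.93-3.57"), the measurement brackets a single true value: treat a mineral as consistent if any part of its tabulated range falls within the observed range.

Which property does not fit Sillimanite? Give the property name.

hardness

One perfect cleavage direction: Sillimanite has cleavage one perfect — within range.
White streak: Sillimanite has white streak — within range.
Vitreous luster: Sillimanite has vitreous luster — within range.
Specific gravity 2.93-3.57: Sillimanite has SG 3.23-3.27 — within range.
Mohs hardness 5: Sillimanite has hardness 6.5-7.5 — outside the reference range.
Only the hardness is inconsistent.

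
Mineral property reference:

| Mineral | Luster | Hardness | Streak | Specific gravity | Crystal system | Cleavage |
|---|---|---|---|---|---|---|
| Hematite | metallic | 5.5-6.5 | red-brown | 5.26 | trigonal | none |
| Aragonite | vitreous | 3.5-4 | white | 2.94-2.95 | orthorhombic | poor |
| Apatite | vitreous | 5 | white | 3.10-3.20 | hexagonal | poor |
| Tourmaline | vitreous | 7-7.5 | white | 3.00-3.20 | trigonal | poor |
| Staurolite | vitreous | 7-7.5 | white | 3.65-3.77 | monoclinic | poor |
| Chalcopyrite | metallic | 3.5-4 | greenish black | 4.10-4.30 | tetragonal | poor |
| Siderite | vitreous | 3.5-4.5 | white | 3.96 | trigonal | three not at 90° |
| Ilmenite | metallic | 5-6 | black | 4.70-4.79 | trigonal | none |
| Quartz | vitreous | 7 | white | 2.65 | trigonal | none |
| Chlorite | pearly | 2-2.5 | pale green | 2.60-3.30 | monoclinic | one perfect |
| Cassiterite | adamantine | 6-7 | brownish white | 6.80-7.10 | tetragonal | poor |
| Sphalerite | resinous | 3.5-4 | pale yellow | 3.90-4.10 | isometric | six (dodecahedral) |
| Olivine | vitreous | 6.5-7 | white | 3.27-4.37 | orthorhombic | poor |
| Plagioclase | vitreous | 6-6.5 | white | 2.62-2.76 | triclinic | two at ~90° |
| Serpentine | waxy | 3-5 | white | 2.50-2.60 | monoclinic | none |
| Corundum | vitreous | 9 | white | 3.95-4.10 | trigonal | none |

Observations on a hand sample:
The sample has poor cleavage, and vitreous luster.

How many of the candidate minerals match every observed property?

Poor cleavage: leaves Aragonite, Apatite, Tourmaline, Staurolite, Chalcopyrite, Cassiterite, Olivine.
Vitreous luster excludes Chalcopyrite, Cassiterite.
The minerals that satisfy all observations are Apatite, Aragonite, Olivine, Staurolite, Tourmaline.
That is 5 minerals.

5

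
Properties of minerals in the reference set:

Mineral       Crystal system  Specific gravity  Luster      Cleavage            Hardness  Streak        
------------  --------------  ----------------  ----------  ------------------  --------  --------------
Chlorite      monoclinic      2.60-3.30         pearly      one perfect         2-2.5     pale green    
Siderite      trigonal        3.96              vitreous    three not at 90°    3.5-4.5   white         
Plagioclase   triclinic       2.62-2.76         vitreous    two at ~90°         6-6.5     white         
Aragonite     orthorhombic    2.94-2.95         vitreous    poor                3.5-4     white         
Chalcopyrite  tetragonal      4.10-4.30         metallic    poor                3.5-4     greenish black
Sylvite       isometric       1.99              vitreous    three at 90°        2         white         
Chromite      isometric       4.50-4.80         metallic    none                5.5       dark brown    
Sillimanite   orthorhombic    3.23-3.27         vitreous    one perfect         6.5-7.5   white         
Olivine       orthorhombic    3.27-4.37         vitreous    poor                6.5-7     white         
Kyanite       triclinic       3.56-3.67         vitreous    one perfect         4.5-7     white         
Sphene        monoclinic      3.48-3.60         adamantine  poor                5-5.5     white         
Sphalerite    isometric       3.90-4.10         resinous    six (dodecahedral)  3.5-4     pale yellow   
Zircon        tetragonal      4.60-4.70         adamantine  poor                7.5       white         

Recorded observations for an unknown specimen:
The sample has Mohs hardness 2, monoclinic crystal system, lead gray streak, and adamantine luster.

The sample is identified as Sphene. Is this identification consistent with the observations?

Inconsistent

Mohs hardness 2 — Sphene has hardness 5-5.5; inconsistent.
Monoclinic crystal system — fits Sphene (monoclinic system).
Lead gray streak — Sphene has white streak; inconsistent.
Adamantine luster — fits Sphene (adamantine luster).
2 of the observed properties are inconsistent with Sphene.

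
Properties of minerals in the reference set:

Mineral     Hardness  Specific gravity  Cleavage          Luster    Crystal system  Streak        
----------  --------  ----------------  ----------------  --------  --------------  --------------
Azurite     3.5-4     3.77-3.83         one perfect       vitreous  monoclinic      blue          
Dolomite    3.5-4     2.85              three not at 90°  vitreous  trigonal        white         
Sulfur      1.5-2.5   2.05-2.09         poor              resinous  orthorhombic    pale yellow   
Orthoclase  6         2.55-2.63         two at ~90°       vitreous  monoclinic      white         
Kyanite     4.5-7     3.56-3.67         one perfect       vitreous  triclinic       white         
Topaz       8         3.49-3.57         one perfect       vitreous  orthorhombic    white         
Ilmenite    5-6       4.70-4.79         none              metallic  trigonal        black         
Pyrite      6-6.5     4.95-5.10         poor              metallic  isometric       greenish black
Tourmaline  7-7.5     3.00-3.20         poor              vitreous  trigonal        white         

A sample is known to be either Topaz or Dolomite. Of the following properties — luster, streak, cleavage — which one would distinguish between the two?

cleavage

Luster: both vitreous — identical.
Streak: both white — identical.
Cleavage: Topaz one perfect, Dolomite three not at 90° — different.
Of the listed properties, cleavage is the one that separates them.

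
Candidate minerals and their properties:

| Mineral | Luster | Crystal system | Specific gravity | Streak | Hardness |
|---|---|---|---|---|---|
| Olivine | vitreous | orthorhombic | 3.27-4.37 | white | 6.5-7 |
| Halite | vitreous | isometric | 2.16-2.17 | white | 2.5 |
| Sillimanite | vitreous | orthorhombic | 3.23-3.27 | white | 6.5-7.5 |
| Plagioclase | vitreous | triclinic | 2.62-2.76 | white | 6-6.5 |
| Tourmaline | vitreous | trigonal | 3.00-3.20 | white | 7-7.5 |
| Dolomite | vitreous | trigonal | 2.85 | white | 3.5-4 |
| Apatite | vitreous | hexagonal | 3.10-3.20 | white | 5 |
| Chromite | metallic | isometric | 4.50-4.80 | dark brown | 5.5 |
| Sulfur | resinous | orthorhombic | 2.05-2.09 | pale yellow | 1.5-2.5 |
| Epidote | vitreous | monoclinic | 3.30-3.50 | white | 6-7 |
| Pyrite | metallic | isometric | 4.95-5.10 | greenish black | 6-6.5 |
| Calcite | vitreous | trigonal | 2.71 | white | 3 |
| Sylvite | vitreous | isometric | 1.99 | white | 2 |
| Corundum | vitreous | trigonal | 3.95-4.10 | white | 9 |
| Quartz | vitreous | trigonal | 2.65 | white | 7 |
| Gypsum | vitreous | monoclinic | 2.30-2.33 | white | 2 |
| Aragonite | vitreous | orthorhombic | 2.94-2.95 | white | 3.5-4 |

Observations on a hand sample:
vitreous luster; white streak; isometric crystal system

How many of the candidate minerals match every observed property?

Vitreous luster eliminates Chromite, Sulfur, Pyrite.
White streak: all remaining candidates fit.
Isometric crystal system: leaves Halite, Sylvite.
Consistent with every observation: Halite, Sylvite.
That is 2 minerals.

2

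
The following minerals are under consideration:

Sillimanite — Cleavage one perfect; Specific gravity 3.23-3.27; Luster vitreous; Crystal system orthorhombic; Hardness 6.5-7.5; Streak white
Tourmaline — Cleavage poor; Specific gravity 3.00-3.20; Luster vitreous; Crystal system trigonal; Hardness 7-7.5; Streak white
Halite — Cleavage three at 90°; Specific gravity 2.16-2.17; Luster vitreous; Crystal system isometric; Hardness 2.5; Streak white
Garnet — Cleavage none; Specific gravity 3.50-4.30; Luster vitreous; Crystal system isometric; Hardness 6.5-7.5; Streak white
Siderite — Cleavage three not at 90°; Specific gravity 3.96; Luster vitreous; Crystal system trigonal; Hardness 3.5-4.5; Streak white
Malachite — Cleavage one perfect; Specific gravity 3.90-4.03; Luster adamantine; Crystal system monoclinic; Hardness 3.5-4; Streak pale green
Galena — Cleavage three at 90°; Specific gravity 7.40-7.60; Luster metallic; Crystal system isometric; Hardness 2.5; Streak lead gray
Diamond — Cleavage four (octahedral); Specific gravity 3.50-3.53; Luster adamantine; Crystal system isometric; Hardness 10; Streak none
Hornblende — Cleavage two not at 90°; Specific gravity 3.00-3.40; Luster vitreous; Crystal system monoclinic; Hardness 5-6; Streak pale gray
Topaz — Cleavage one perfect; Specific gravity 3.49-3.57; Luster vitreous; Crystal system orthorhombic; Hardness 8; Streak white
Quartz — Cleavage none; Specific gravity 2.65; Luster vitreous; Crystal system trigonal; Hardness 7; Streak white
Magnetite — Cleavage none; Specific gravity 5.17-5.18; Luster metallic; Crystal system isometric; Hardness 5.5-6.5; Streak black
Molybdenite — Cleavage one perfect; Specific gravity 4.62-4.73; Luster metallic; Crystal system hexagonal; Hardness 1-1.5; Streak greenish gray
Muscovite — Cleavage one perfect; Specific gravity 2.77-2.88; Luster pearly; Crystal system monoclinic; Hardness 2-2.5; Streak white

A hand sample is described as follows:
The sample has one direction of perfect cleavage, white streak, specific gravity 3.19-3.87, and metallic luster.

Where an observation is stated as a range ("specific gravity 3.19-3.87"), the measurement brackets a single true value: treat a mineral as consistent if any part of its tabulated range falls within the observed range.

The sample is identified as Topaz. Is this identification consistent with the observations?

Inconsistent

One direction of perfect cleavage — matches Topaz (cleavage one perfect).
White streak — matches Topaz (white streak).
Specific gravity 3.19-3.87 — matches Topaz (SG 3.49-3.57).
Metallic luster — Topaz has vitreous luster; which does not match.
Topaz is excluded by the luster.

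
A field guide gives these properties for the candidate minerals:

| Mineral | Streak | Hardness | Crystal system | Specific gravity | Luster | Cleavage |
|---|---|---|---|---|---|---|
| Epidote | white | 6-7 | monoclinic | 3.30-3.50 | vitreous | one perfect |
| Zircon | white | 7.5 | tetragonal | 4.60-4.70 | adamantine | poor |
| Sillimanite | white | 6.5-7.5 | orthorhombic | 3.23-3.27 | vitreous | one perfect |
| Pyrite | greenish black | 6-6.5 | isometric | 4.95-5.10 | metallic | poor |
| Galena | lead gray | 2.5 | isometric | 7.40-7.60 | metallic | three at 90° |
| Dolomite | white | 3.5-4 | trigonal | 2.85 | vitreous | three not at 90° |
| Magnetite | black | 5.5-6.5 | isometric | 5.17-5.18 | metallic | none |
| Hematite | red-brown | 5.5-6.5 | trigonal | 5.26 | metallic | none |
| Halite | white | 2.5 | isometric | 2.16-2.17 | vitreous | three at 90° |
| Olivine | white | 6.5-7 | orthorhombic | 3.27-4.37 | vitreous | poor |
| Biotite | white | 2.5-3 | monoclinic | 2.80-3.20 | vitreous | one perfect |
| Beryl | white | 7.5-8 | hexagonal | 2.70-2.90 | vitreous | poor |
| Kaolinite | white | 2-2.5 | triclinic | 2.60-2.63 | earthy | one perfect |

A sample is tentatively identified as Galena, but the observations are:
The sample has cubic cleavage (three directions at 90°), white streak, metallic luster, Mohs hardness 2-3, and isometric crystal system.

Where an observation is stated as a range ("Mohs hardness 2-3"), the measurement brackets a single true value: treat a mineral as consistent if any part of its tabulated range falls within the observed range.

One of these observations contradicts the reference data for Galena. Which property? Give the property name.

Cubic cleavage (three directions at 90°): Galena has cleavage three at 90° — matches.
White streak: Galena has lead gray streak — does not match.
Metallic luster: Galena has metallic luster — matches.
Mohs hardness 2-3: Galena has hardness 2.5 — matches.
Isometric crystal system: Galena has isometric system — matches.
The streak is the one property that does not fit.

streak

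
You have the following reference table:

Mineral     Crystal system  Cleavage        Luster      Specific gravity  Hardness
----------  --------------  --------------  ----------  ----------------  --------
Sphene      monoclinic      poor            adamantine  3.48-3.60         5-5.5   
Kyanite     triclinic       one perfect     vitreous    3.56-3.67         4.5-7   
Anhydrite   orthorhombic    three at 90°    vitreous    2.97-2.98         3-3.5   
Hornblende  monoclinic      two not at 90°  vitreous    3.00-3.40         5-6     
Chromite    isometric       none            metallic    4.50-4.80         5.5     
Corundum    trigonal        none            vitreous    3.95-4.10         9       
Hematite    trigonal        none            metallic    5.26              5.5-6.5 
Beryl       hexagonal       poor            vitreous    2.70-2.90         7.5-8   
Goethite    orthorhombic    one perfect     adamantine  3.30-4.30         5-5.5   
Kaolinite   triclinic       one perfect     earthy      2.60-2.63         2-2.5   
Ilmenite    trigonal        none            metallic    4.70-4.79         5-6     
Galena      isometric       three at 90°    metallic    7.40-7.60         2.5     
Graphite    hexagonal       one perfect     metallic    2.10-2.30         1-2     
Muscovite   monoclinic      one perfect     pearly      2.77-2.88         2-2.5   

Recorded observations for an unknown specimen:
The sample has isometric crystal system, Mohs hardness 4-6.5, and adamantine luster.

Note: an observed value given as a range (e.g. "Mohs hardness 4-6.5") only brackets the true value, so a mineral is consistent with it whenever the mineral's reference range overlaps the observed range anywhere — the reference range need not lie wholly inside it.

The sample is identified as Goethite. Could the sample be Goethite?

Isometric crystal system — Goethite has orthorhombic system; a mismatch.
Mohs hardness 4-6.5 — fits Goethite (hardness 5-5.5).
Adamantine luster — fits Goethite (adamantine luster).
Crystal system alone is enough to reject Goethite.

Inconsistent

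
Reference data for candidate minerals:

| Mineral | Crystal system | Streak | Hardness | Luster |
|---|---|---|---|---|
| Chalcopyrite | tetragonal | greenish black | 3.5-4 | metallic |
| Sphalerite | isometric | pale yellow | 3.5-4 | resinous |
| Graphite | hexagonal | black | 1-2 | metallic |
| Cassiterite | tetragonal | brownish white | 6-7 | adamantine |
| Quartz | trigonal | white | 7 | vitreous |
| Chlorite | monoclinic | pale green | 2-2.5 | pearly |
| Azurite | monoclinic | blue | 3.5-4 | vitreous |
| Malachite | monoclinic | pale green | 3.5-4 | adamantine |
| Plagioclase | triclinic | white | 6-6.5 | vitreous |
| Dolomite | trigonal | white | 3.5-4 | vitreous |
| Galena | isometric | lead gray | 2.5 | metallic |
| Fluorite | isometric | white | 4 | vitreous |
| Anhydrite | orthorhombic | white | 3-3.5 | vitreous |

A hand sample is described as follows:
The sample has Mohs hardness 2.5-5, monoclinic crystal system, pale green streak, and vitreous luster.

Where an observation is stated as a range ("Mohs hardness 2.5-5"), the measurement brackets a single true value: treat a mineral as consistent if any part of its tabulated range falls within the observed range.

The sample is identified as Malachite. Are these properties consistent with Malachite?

Mohs hardness 2.5-5 — consistent with Malachite (hardness 3.5-4).
Monoclinic crystal system — consistent with Malachite (monoclinic system).
Pale green streak — consistent with Malachite (pale green streak).
Vitreous luster — Malachite has adamantine luster; which does not match.
The luster observation rules out Malachite.

No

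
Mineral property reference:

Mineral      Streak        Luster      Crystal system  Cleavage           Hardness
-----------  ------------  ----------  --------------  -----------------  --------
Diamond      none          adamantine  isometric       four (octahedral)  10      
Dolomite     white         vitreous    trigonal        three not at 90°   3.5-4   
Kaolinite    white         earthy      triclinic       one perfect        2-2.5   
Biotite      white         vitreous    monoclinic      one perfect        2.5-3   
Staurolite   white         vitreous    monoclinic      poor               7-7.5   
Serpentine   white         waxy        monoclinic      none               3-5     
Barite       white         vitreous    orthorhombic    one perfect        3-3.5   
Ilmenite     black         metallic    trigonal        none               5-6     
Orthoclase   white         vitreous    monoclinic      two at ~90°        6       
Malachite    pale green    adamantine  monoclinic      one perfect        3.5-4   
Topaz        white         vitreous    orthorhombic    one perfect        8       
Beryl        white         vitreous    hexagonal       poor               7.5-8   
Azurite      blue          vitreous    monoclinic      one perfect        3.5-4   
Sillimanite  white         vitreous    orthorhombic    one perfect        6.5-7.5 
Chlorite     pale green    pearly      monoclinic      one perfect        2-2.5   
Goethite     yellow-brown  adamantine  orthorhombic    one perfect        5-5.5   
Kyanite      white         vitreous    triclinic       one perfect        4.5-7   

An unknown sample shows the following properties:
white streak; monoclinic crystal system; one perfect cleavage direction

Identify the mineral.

White streak is inconsistent with Diamond, Ilmenite, Malachite, Azurite, Chlorite, Goethite.
Monoclinic crystal system — only Biotite, Staurolite, Serpentine, Orthoclase remain.
One perfect cleavage direction — leaves Biotite.
Only Biotite satisfies all observations.

Biotite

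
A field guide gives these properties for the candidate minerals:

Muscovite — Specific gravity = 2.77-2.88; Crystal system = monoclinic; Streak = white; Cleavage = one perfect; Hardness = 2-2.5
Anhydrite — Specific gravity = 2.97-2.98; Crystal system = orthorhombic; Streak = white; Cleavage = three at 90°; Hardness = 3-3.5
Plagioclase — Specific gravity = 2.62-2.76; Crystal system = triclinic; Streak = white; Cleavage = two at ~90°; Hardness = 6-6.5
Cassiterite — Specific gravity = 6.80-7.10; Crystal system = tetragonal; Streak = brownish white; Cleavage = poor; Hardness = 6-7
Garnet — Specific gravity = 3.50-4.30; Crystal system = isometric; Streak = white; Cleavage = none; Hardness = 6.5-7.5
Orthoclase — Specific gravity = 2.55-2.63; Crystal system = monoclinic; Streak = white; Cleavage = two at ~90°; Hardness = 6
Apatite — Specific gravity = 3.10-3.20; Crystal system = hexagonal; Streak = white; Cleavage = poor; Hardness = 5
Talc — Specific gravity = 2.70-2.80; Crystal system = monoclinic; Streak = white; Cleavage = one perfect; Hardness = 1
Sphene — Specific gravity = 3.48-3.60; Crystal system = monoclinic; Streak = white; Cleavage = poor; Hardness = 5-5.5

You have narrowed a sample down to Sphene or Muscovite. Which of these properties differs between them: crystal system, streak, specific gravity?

Crystal system: both monoclinic — no difference.
Streak: both white — no difference.
Specific gravity: Sphene 3.48-3.60, Muscovite 2.77-2.88 — these differ.
Of the listed properties, specific gravity is the one that separates them.

specific gravity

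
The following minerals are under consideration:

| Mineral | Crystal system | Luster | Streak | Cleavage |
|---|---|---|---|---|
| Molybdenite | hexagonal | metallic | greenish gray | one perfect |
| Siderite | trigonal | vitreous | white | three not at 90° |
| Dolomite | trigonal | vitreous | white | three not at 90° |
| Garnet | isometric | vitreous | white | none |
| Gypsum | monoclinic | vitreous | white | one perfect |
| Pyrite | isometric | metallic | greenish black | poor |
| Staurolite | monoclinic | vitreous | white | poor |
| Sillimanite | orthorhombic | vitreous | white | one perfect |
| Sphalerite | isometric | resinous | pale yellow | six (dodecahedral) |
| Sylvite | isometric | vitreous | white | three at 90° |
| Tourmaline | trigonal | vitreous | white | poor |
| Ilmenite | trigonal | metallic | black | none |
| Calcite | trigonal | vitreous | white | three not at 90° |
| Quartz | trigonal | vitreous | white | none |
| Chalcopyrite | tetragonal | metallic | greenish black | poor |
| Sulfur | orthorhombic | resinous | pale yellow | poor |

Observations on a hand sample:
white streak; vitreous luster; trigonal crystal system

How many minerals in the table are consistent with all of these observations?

5

White streak eliminates Molybdenite, Pyrite, Sphalerite, Ilmenite, Chalcopyrite, Sulfur.
Vitreous luster — no further eliminations.
Trigonal crystal system excludes Garnet, Gypsum, Staurolite, Sillimanite, Sylvite.
Consistent with every observation: Calcite, Dolomite, Quartz, Siderite, Tourmaline.
That is 5 minerals.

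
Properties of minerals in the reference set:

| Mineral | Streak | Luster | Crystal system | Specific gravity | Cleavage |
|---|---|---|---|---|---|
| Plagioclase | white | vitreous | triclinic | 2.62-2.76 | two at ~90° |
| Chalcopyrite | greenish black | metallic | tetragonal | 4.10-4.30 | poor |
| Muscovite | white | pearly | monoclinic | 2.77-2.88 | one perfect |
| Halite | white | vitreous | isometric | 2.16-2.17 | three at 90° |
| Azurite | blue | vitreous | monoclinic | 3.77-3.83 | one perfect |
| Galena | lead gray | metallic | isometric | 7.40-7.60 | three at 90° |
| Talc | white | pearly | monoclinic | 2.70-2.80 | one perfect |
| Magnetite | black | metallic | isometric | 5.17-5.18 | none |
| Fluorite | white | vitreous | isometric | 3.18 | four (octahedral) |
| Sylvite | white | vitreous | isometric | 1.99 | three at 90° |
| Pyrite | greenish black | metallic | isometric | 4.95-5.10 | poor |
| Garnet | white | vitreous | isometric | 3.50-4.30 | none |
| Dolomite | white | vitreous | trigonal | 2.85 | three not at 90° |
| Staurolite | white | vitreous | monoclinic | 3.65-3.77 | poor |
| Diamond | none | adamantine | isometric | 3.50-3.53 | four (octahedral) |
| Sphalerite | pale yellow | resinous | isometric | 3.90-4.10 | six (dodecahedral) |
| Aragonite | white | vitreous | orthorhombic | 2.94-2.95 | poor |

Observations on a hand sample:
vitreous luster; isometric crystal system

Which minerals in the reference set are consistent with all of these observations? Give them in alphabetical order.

Vitreous luster: only Plagioclase, Halite, Azurite, Fluorite, Sylvite, Garnet, Dolomite, Staurolite, Aragonite remain.
Isometric crystal system: Halite, Fluorite, Sylvite, Garnet remain.
The minerals that satisfy all observations are Fluorite, Garnet, Halite, Sylvite.

Fluorite, Garnet, Halite, Sylvite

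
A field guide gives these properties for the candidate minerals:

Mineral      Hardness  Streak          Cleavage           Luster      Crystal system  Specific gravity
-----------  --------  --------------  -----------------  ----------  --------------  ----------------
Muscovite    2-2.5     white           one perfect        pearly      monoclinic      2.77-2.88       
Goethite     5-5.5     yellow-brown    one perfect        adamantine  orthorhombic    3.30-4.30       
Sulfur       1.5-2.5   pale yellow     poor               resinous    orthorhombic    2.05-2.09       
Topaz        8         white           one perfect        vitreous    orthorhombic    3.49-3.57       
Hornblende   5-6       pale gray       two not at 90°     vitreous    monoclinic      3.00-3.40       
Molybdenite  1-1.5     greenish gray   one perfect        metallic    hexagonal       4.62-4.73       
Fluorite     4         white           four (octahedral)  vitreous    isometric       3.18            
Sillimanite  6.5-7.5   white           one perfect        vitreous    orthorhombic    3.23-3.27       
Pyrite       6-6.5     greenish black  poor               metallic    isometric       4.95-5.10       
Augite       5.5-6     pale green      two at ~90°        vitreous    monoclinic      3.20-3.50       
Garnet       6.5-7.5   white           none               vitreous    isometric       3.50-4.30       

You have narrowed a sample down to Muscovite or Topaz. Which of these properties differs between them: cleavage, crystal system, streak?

Cleavage: both one perfect — identical.
Crystal system: Muscovite monoclinic, Topaz orthorhombic — different.
Streak: both white — identical.
Only crystal system differs between Muscovite and Topaz among the listed tests.

crystal system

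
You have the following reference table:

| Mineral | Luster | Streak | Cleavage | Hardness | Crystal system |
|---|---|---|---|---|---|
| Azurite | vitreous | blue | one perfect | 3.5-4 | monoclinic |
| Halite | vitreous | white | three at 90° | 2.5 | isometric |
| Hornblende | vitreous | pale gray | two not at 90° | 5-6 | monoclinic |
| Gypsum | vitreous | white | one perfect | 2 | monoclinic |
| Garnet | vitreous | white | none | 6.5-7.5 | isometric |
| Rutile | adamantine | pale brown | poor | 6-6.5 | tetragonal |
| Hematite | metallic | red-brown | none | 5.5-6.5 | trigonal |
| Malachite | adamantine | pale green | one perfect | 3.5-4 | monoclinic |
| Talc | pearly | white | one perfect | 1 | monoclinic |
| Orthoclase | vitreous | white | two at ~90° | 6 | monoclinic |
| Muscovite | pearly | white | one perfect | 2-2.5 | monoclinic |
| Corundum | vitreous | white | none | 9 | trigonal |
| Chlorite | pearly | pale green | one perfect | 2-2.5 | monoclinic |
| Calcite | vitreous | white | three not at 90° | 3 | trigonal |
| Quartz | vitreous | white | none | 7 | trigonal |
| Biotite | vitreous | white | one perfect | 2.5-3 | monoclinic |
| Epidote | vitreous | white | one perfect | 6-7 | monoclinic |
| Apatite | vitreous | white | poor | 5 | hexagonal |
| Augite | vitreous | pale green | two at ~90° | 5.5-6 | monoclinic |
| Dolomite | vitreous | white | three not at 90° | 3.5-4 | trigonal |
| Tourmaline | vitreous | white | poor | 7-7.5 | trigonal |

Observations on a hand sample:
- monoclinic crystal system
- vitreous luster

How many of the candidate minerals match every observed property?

7

Monoclinic crystal system — leaves Azurite, Hornblende, Gypsum, Malachite, Talc, Orthoclase, Muscovite, Chlorite, Biotite, Epidote, Augite.
Vitreous luster eliminates Malachite, Talc, Muscovite, Chlorite.
Remaining candidates: Augite, Azurite, Biotite, Epidote, Gypsum, Hornblende, Orthoclase.
That is 7 minerals.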